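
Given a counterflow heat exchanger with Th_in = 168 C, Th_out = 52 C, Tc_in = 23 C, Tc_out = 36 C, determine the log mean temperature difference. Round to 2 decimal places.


dT1 = Th_in - Tc_out = 168 - 36 = 132
dT2 = Th_out - Tc_in = 52 - 23 = 29
LMTD = (dT1 - dT2) / ln(dT1/dT2)
LMTD = (132 - 29) / ln(132/29)
LMTD = 67.96 K


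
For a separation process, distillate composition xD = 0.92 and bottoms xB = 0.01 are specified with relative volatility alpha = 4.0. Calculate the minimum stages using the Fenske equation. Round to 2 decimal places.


N_min = ln((xD*(1-xB))/(xB*(1-xD))) / ln(alpha)
Numerator inside ln: 0.9108 / 0.0008 = 1138.5
ln(1138.5) = 7.037467
ln(alpha) = ln(4.0) = 1.386294
N_min = 7.037467 / 1.386294 = 5.08


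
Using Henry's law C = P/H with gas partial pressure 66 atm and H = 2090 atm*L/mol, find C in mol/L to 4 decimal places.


C = P / H
C = 66 / 2090
C = 0.0316 mol/L


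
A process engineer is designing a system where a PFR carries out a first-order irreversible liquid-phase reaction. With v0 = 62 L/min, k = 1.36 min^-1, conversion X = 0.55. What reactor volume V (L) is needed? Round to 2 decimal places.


V = (v0/k) * ln(1/(1-X))
V = (62/1.36) * ln(1/(1-0.55))
V = 45.588235 * ln(2.222222)
V = 45.588235 * 0.798508
V = 36.40 L


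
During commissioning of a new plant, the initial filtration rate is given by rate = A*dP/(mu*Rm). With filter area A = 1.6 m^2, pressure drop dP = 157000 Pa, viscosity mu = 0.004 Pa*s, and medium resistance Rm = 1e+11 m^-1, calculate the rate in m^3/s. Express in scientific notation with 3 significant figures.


rate = A * dP / (mu * Rm)
rate = 1.6 * 157000 / (0.004 * 1e+11)
rate = 251200.0 / 4.000e+08
rate = 6.28e-04 m^3/s


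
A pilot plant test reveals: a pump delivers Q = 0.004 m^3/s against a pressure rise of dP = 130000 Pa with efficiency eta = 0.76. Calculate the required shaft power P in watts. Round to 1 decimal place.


P = Q * dP / eta
P = 0.004 * 130000 / 0.76
P = 520.0 / 0.76
P = 684.2 W


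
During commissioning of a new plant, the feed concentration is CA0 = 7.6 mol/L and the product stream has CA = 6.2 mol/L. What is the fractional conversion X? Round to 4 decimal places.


X = (CA0 - CA) / CA0
X = (7.6 - 6.2) / 7.6
X = 1.4 / 7.6
X = 0.1842


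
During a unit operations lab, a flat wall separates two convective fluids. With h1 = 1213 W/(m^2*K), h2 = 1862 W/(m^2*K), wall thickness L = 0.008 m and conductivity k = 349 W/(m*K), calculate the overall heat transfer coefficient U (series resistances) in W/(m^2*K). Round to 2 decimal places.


1/U = 1/h1 + L/k + 1/h2
1/U = 1/1213 + 0.008/349 + 1/1862
1/U = 0.0008244023 + 2.29226e-05 + 0.0005370569
1/U = 0.0013843818
U = 722.34 W/(m^2*K)


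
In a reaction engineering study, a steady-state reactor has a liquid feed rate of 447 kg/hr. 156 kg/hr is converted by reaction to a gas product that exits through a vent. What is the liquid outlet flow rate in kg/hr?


Steady-state mass balance on the main outlet: F_out = F_in - F_removed
F_out = 447 - 156
F_out = 291 kg/hr


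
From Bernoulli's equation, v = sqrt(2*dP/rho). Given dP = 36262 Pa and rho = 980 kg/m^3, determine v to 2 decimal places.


v = sqrt(2*dP/rho)
v = sqrt(2*36262/980)
v = sqrt(74.004082)
v = 8.60 m/s


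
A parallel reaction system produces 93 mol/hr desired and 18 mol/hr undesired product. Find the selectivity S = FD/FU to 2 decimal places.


S = desired product rate / undesired product rate
S = 93 / 18
S = 5.17


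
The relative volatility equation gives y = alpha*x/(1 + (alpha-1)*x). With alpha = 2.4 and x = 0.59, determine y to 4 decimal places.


y = alpha*x / (1 + (alpha-1)*x)
y = 2.4*0.59 / (1 + (2.4-1)*0.59)
y = 1.416 / (1 + 0.826)
y = 1.416 / 1.826
y = 0.7755


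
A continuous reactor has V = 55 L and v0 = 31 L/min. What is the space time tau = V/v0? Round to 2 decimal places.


tau = V / v0
tau = 55 / 31
tau = 1.77 min


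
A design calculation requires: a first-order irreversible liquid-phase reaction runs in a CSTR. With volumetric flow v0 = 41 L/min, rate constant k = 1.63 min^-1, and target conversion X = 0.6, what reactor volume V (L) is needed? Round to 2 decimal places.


V = v0 * X / (k * (1 - X))
V = 41 * 0.6 / (1.63 * (1 - 0.6))
V = 24.6 / (1.63 * 0.4)
V = 24.6 / 0.652
V = 37.73 L


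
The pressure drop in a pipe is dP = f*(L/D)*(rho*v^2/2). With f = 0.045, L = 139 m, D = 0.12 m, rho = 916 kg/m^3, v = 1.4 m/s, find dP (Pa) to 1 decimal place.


dP = f * (L/D) * (rho*v^2/2)
dP = 0.045 * (139/0.12) * (916*1.4^2/2)
L/D = 1158.33333333
rho*v^2/2 = 916*1.96/2 = 897.68
dP = 0.045 * 1158.33333333 * 897.68
dP = 46791.6 Pa


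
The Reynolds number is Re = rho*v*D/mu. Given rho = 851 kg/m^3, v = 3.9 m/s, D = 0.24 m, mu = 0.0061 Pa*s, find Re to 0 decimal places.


Re = rho * v * D / mu
Re = 851 * 3.9 * 0.24 / 0.0061
Re = 796.536 / 0.0061
Re = 130580


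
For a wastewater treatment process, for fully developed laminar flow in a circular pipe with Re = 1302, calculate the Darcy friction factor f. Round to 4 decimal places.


f = 64 / Re
f = 64 / 1302
f = 0.0492


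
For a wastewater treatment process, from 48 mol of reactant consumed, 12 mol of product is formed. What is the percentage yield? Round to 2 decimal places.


Yield = (moles product / moles consumed) * 100%
Yield = (12 / 48) * 100
Yield = 0.25 * 100
Yield = 25.00%


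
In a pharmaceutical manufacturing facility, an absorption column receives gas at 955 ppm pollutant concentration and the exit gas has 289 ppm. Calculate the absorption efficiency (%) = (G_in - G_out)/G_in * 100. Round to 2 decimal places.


Efficiency = (G_in - G_out) / G_in * 100%
Efficiency = (955 - 289) / 955 * 100
Efficiency = 666 / 955 * 100
Efficiency = 69.74%


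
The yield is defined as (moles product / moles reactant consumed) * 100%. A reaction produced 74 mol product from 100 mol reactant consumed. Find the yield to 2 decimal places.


Yield = (moles product / moles consumed) * 100%
Yield = (74 / 100) * 100
Yield = 0.74 * 100
Yield = 74.00%


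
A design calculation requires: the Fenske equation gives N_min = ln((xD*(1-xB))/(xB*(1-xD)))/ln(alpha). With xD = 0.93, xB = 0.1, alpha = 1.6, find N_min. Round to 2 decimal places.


N_min = ln((xD*(1-xB))/(xB*(1-xD))) / ln(alpha)
Numerator inside ln: 0.837 / 0.007 = 119.571429
ln(119.571429) = 4.783914
ln(alpha) = ln(1.6) = 0.470004
N_min = 4.783914 / 0.470004 = 10.18


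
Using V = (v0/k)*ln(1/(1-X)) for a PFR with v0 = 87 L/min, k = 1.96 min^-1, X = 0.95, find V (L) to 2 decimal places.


V = (v0/k) * ln(1/(1-X))
V = (87/1.96) * ln(1/(1-0.95))
V = 44.387755 * ln(20.0)
V = 44.387755 * 2.995732
V = 132.97 L


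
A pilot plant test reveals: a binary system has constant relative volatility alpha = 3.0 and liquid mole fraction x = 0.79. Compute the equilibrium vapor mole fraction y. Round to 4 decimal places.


y = alpha*x / (1 + (alpha-1)*x)
y = 3.0*0.79 / (1 + (3.0-1)*0.79)
y = 2.37 / (1 + 1.58)
y = 2.37 / 2.58
y = 0.9186


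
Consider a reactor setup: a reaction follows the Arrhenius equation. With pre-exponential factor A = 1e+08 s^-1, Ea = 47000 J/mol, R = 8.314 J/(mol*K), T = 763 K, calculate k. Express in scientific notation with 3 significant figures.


k = A * exp(-Ea/(R*T))
k = 1e+08 * exp(-47000 / (8.314 * 763))
k = 1e+08 * exp(-7.409063)
k = 6.06e+04


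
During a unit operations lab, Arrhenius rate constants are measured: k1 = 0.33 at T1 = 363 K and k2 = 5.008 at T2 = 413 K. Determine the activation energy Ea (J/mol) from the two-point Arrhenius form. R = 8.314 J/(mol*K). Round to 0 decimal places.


Ea = R * ln(k2/k1) / (1/T1 - 1/T2)
ln(k2/k1) = ln(5.008/0.33) = 2.7196993
1/T1 - 1/T2 = 1/363 - 1/413 = 0.000333513431
Ea = 8.314 * 2.7196993 / 0.000333513431
Ea = 67798 J/mol


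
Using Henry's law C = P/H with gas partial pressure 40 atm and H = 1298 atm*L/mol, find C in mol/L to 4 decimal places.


C = P / H
C = 40 / 1298
C = 0.0308 mol/L


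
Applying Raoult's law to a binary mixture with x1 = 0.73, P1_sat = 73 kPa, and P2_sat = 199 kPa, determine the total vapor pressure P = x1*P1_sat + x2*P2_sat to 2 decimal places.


P = x1*P1_sat + x2*P2_sat
x2 = 1 - x1 = 1 - 0.73 = 0.27
P = 0.73*73 + 0.27*199
P = 53.29 + 53.73
P = 107.02 kPa


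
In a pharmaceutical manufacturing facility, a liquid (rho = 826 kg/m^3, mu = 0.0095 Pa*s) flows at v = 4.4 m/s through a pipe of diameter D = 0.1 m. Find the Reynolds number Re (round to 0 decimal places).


Re = rho * v * D / mu
Re = 826 * 4.4 * 0.1 / 0.0095
Re = 363.44 / 0.0095
Re = 38257


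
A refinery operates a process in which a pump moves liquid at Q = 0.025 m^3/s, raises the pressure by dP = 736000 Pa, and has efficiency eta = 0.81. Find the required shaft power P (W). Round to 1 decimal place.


P = Q * dP / eta
P = 0.025 * 736000 / 0.81
P = 18400.0 / 0.81
P = 22716.0 W


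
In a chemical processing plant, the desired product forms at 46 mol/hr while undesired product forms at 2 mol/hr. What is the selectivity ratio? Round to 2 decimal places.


S = desired product rate / undesired product rate
S = 46 / 2
S = 23.00


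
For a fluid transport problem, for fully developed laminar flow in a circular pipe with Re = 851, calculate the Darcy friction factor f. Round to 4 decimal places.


f = 64 / Re
f = 64 / 851
f = 0.0752


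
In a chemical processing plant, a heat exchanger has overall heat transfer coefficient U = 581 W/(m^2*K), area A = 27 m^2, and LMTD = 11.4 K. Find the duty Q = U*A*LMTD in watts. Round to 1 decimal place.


Q = U * A * LMTD
Q = 581 * 27 * 11.4
Q = 178831.8 W


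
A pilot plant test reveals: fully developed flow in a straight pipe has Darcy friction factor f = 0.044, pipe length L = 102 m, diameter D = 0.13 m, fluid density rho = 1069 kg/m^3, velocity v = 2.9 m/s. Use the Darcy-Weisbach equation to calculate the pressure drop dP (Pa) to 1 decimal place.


dP = f * (L/D) * (rho*v^2/2)
dP = 0.044 * (102/0.13) * (1069*2.9^2/2)
L/D = 784.61538462
rho*v^2/2 = 1069*8.41/2 = 4495.145
dP = 0.044 * 784.61538462 * 4495.145
dP = 155186.2 Pa


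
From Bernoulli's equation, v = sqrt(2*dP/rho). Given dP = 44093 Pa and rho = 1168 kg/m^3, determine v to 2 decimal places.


v = sqrt(2*dP/rho)
v = sqrt(2*44093/1168)
v = sqrt(75.501712)
v = 8.69 m/s


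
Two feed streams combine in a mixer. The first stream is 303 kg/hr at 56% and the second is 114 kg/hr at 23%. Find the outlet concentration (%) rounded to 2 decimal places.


Mass balance on solute: F1*x1 + F2*x2 = F3*x3
F3 = F1 + F2 = 303 + 114 = 417 kg/hr
x3 = (F1*x1 + F2*x2)/F3
x3 = (303*0.56 + 114*0.23) / 417
x3 = 46.98%


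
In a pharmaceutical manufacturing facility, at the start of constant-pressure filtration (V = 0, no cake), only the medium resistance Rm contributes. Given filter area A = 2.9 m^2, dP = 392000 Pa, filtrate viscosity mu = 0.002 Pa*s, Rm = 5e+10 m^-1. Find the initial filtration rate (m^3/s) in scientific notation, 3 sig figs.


rate = A * dP / (mu * Rm)
rate = 2.9 * 392000 / (0.002 * 5e+10)
rate = 1136800.0 / 1.000e+08
rate = 1.14e-02 m^3/s


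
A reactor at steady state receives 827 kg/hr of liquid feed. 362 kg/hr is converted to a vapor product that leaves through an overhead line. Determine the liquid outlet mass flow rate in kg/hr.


Steady-state mass balance on the main outlet: F_out = F_in - F_removed
F_out = 827 - 362
F_out = 465 kg/hr


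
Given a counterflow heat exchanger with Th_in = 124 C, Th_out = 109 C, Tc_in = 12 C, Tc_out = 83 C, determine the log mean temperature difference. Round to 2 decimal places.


dT1 = Th_in - Tc_out = 124 - 83 = 41
dT2 = Th_out - Tc_in = 109 - 12 = 97
LMTD = (dT1 - dT2) / ln(dT1/dT2)
LMTD = (41 - 97) / ln(41/97)
LMTD = 65.03 K


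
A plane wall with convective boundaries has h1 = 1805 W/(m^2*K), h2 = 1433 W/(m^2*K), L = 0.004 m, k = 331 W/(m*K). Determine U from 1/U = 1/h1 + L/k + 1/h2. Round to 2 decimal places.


1/U = 1/h1 + L/k + 1/h2
1/U = 1/1805 + 0.004/331 + 1/1433
1/U = 0.0005540166 + 1.20846e-05 + 0.0006978367
1/U = 0.0012639379
U = 791.18 W/(m^2*K)


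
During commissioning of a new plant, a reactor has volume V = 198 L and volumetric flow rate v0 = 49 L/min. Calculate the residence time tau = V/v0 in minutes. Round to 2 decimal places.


tau = V / v0
tau = 198 / 49
tau = 4.04 min


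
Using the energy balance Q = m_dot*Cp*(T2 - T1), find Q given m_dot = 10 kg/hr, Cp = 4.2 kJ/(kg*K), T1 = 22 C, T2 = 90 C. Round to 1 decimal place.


Q = m_dot * Cp * (T2 - T1)
Q = 10 * 4.2 * (90 - 22)
Q = 10 * 4.2 * 68
Q = 2856.0 kJ/hr


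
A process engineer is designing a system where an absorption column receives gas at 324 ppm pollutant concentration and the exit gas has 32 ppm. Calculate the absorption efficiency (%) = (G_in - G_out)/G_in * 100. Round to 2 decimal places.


Efficiency = (G_in - G_out) / G_in * 100%
Efficiency = (324 - 32) / 324 * 100
Efficiency = 292 / 324 * 100
Efficiency = 90.12%


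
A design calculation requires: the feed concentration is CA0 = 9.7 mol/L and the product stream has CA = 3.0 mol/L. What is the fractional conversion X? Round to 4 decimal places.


X = (CA0 - CA) / CA0
X = (9.7 - 3.0) / 9.7
X = 6.7 / 9.7
X = 0.6907


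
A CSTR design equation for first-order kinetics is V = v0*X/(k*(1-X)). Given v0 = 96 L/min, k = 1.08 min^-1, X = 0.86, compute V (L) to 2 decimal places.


V = v0 * X / (k * (1 - X))
V = 96 * 0.86 / (1.08 * (1 - 0.86))
V = 82.56 / (1.08 * 0.14)
V = 82.56 / 0.1512
V = 546.03 L


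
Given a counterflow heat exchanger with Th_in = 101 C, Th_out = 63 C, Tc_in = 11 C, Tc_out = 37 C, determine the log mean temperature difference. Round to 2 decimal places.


dT1 = Th_in - Tc_out = 101 - 37 = 64
dT2 = Th_out - Tc_in = 63 - 11 = 52
LMTD = (dT1 - dT2) / ln(dT1/dT2)
LMTD = (64 - 52) / ln(64/52)
LMTD = 57.79 K


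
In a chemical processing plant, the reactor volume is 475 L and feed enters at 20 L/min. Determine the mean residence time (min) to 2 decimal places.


tau = V / v0
tau = 475 / 20
tau = 23.75 min


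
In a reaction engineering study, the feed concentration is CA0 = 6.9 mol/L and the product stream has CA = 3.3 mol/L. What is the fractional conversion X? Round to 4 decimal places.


X = (CA0 - CA) / CA0
X = (6.9 - 3.3) / 6.9
X = 3.6 / 6.9
X = 0.5217


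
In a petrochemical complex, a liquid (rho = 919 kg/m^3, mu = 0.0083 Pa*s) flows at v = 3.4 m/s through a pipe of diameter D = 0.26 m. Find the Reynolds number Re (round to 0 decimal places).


Re = rho * v * D / mu
Re = 919 * 3.4 * 0.26 / 0.0083
Re = 812.396 / 0.0083
Re = 97879


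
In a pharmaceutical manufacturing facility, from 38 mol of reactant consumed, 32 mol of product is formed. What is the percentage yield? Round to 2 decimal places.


Yield = (moles product / moles consumed) * 100%
Yield = (32 / 38) * 100
Yield = 0.8421 * 100
Yield = 84.21%


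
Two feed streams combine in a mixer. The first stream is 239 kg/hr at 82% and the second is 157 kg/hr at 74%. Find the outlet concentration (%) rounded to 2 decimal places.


Mass balance on solute: F1*x1 + F2*x2 = F3*x3
F3 = F1 + F2 = 239 + 157 = 396 kg/hr
x3 = (F1*x1 + F2*x2)/F3
x3 = (239*0.82 + 157*0.74) / 396
x3 = 78.83%


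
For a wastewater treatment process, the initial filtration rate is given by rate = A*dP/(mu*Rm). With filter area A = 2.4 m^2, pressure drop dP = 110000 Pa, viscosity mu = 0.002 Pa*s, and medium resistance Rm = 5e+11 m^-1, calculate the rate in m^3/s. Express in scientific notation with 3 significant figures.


rate = A * dP / (mu * Rm)
rate = 2.4 * 110000 / (0.002 * 5e+11)
rate = 264000.0 / 1.000e+09
rate = 2.64e-04 m^3/s


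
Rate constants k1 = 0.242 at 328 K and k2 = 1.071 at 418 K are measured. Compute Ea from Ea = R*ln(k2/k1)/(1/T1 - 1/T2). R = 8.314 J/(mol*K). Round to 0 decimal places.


Ea = R * ln(k2/k1) / (1/T1 - 1/T2)
ln(k2/k1) = ln(1.071/0.242) = 1.4874103
1/T1 - 1/T2 = 1/328 - 1/418 = 0.00065643599
Ea = 8.314 * 1.4874103 / 0.00065643599
Ea = 18839 J/mol


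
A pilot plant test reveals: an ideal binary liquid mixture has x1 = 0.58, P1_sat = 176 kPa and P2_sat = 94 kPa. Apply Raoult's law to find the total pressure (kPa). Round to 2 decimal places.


P = x1*P1_sat + x2*P2_sat
x2 = 1 - x1 = 1 - 0.58 = 0.42
P = 0.58*176 + 0.42*94
P = 102.08 + 39.48
P = 141.56 kPa


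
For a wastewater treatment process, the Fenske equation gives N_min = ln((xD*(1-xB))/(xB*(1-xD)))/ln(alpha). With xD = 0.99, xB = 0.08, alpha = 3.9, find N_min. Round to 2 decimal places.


N_min = ln((xD*(1-xB))/(xB*(1-xD))) / ln(alpha)
Numerator inside ln: 0.9108 / 0.0008 = 1138.5
ln(1138.5) = 7.037467
ln(alpha) = ln(3.9) = 1.360977
N_min = 7.037467 / 1.360977 = 5.17


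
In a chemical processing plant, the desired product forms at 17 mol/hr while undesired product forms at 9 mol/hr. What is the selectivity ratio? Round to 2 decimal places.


S = desired product rate / undesired product rate
S = 17 / 9
S = 1.89


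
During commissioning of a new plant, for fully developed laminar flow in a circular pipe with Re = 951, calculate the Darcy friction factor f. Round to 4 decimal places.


f = 64 / Re
f = 64 / 951
f = 0.0673


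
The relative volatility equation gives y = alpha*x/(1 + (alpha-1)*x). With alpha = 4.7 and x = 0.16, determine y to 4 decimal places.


y = alpha*x / (1 + (alpha-1)*x)
y = 4.7*0.16 / (1 + (4.7-1)*0.16)
y = 0.752 / (1 + 0.592)
y = 0.752 / 1.592
y = 0.4724


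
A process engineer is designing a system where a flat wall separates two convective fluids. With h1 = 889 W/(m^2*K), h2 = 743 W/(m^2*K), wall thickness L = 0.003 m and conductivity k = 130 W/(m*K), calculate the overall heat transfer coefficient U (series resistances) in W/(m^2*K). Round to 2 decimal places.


1/U = 1/h1 + L/k + 1/h2
1/U = 1/889 + 0.003/130 + 1/743
1/U = 0.0011248594 + 2.30769e-05 + 0.001345895
1/U = 0.0024938313
U = 400.99 W/(m^2*K)


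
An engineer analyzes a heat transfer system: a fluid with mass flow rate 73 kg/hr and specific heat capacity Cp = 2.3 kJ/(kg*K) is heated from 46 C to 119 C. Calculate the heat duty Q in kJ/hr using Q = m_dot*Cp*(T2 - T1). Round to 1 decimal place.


Q = m_dot * Cp * (T2 - T1)
Q = 73 * 2.3 * (119 - 46)
Q = 73 * 2.3 * 73
Q = 12256.7 kJ/hr


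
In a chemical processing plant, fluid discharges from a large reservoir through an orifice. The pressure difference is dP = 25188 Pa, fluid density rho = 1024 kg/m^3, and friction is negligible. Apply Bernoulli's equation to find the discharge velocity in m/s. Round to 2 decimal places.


v = sqrt(2*dP/rho)
v = sqrt(2*25188/1024)
v = sqrt(49.195312)
v = 7.01 m/s


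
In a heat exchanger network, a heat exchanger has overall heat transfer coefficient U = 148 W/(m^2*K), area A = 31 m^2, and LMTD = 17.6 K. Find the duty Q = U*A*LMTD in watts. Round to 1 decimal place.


Q = U * A * LMTD
Q = 148 * 31 * 17.6
Q = 80748.8 W


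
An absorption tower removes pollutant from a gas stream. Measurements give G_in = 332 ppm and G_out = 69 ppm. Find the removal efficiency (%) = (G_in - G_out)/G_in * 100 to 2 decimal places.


Efficiency = (G_in - G_out) / G_in * 100%
Efficiency = (332 - 69) / 332 * 100
Efficiency = 263 / 332 * 100
Efficiency = 79.22%


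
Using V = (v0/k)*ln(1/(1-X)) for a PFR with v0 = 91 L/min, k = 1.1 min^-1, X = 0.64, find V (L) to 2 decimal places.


V = (v0/k) * ln(1/(1-X))
V = (91/1.1) * ln(1/(1-0.64))
V = 82.727273 * ln(2.777778)
V = 82.727273 * 1.021651
V = 84.52 L


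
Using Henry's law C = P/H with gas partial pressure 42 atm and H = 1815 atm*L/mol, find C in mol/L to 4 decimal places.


C = P / H
C = 42 / 1815
C = 0.0231 mol/L


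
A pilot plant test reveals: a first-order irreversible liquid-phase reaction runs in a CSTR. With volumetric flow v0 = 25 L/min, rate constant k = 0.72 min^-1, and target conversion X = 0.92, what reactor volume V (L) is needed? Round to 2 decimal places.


V = v0 * X / (k * (1 - X))
V = 25 * 0.92 / (0.72 * (1 - 0.92))
V = 23.0 / (0.72 * 0.08)
V = 23.0 / 0.0576
V = 399.31 L


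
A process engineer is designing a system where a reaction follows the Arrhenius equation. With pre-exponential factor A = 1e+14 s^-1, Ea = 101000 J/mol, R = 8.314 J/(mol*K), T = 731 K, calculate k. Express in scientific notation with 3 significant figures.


k = A * exp(-Ea/(R*T))
k = 1e+14 * exp(-101000 / (8.314 * 731))
k = 1e+14 * exp(-16.618582)
k = 6.06e+06


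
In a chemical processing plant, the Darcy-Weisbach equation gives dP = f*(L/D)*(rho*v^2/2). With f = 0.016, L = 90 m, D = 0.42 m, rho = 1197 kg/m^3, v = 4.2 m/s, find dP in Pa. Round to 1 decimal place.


dP = f * (L/D) * (rho*v^2/2)
dP = 0.016 * (90/0.42) * (1197*4.2^2/2)
L/D = 214.28571429
rho*v^2/2 = 1197*17.64/2 = 10557.54
dP = 0.016 * 214.28571429 * 10557.54
dP = 36197.3 Pa


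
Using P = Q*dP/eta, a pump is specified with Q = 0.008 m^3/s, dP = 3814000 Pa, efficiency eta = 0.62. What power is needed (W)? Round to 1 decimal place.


P = Q * dP / eta
P = 0.008 * 3814000 / 0.62
P = 30512.0 / 0.62
P = 49212.9 W


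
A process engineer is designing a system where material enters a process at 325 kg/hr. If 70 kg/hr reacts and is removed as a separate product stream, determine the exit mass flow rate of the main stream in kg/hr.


Steady-state mass balance on the main outlet: F_out = F_in - F_removed
F_out = 325 - 70
F_out = 255 kg/hr


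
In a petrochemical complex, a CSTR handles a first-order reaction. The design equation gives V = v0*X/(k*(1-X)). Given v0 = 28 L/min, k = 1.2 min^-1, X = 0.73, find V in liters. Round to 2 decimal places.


V = v0 * X / (k * (1 - X))
V = 28 * 0.73 / (1.2 * (1 - 0.73))
V = 20.44 / (1.2 * 0.27)
V = 20.44 / 0.324
V = 63.09 L


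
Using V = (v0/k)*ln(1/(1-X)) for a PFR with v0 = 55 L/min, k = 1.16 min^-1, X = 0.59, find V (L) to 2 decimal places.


V = (v0/k) * ln(1/(1-X))
V = (55/1.16) * ln(1/(1-0.59))
V = 47.413793 * ln(2.439024)
V = 47.413793 * 0.891598
V = 42.27 L


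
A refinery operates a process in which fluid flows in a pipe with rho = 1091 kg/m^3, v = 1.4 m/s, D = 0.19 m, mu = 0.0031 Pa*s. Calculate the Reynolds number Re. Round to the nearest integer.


Re = rho * v * D / mu
Re = 1091 * 1.4 * 0.19 / 0.0031
Re = 290.206 / 0.0031
Re = 93615


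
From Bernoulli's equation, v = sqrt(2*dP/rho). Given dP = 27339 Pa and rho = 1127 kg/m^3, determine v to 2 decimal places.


v = sqrt(2*dP/rho)
v = sqrt(2*27339/1127)
v = sqrt(48.516415)
v = 6.97 m/s


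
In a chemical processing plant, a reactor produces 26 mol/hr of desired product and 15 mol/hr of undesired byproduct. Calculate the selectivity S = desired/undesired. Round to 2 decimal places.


S = desired product rate / undesired product rate
S = 26 / 15
S = 1.73


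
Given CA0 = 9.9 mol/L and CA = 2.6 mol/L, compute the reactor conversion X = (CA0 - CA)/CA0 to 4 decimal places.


X = (CA0 - CA) / CA0
X = (9.9 - 2.6) / 9.9
X = 7.3 / 9.9
X = 0.7374


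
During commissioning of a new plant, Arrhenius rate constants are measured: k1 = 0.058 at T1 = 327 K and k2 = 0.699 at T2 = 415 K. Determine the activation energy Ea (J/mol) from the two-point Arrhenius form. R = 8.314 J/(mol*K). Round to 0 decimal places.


Ea = R * ln(k2/k1) / (1/T1 - 1/T2)
ln(k2/k1) = ln(0.699/0.058) = 2.4892077
1/T1 - 1/T2 = 1/327 - 1/415 = 0.000648465421
Ea = 8.314 * 2.4892077 / 0.000648465421
Ea = 31914 J/mol


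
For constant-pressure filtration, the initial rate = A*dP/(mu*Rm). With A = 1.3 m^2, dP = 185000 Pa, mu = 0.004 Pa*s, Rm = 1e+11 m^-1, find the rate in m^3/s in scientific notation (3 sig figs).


rate = A * dP / (mu * Rm)
rate = 1.3 * 185000 / (0.004 * 1e+11)
rate = 240500.0 / 4.000e+08
rate = 6.01e-04 m^3/s


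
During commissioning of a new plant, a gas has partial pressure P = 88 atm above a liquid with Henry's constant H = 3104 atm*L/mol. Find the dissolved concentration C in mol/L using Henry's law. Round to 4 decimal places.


C = P / H
C = 88 / 3104
C = 0.0284 mol/L


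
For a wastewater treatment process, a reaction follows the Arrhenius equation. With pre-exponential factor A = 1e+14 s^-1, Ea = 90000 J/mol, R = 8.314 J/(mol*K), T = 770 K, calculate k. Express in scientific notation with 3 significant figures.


k = A * exp(-Ea/(R*T))
k = 1e+14 * exp(-90000 / (8.314 * 770))
k = 1e+14 * exp(-14.05859)
k = 7.84e+07


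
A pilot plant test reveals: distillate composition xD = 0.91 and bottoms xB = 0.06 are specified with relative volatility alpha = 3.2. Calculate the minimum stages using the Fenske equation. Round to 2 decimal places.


N_min = ln((xD*(1-xB))/(xB*(1-xD))) / ln(alpha)
Numerator inside ln: 0.8554 / 0.0054 = 158.407407
ln(158.407407) = 5.06517
ln(alpha) = ln(3.2) = 1.163151
N_min = 5.06517 / 1.163151 = 4.35


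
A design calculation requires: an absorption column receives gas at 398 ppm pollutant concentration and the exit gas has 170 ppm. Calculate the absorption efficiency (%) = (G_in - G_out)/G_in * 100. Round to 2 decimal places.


Efficiency = (G_in - G_out) / G_in * 100%
Efficiency = (398 - 170) / 398 * 100
Efficiency = 228 / 398 * 100
Efficiency = 57.29%


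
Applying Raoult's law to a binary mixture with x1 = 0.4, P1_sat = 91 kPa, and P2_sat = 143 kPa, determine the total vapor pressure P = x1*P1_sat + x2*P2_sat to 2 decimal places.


P = x1*P1_sat + x2*P2_sat
x2 = 1 - x1 = 1 - 0.4 = 0.6
P = 0.4*91 + 0.6*143
P = 36.4 + 85.8
P = 122.20 kPa


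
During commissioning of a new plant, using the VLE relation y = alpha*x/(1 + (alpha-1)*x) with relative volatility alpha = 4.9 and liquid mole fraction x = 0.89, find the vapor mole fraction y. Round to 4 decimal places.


y = alpha*x / (1 + (alpha-1)*x)
y = 4.9*0.89 / (1 + (4.9-1)*0.89)
y = 4.361 / (1 + 3.471)
y = 4.361 / 4.471
y = 0.9754


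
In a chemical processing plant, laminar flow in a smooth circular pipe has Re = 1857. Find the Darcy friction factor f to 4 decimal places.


f = 64 / Re
f = 64 / 1857
f = 0.0345


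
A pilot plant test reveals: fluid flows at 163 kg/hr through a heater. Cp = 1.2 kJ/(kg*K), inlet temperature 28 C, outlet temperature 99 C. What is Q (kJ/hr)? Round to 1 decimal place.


Q = m_dot * Cp * (T2 - T1)
Q = 163 * 1.2 * (99 - 28)
Q = 163 * 1.2 * 71
Q = 13887.6 kJ/hr


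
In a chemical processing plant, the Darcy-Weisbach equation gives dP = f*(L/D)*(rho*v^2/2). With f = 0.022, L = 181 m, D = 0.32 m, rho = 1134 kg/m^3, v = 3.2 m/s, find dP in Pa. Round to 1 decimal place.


dP = f * (L/D) * (rho*v^2/2)
dP = 0.022 * (181/0.32) * (1134*3.2^2/2)
L/D = 565.625
rho*v^2/2 = 1134*10.24/2 = 5806.08
dP = 0.022 * 565.625 * 5806.08
dP = 72249.4 Pa


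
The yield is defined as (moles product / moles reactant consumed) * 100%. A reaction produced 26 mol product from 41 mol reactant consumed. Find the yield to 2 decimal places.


Yield = (moles product / moles consumed) * 100%
Yield = (26 / 41) * 100
Yield = 0.6341 * 100
Yield = 63.41%


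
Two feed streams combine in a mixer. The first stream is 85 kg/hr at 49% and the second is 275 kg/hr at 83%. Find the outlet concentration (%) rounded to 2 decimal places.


Mass balance on solute: F1*x1 + F2*x2 = F3*x3
F3 = F1 + F2 = 85 + 275 = 360 kg/hr
x3 = (F1*x1 + F2*x2)/F3
x3 = (85*0.49 + 275*0.83) / 360
x3 = 74.97%


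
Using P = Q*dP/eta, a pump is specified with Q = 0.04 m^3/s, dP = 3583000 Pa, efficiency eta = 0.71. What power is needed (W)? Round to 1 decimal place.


P = Q * dP / eta
P = 0.04 * 3583000 / 0.71
P = 143320.0 / 0.71
P = 201859.2 W


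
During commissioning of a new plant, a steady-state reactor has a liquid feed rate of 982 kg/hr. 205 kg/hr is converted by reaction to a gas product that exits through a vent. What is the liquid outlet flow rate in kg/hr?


Steady-state mass balance on the main outlet: F_out = F_in - F_removed
F_out = 982 - 205
F_out = 777 kg/hr


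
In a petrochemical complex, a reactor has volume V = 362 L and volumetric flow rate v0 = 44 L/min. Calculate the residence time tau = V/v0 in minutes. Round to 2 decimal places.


tau = V / v0
tau = 362 / 44
tau = 8.23 min


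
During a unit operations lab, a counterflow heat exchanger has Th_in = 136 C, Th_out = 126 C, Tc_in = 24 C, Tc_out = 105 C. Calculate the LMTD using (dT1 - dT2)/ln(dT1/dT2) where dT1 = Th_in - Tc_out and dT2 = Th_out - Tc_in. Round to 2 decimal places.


dT1 = Th_in - Tc_out = 136 - 105 = 31
dT2 = Th_out - Tc_in = 126 - 24 = 102
LMTD = (dT1 - dT2) / ln(dT1/dT2)
LMTD = (31 - 102) / ln(31/102)
LMTD = 59.61 K


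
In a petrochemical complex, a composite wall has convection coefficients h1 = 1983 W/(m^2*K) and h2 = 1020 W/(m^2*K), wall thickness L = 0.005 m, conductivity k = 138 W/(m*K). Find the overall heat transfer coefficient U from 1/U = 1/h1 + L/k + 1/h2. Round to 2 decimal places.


1/U = 1/h1 + L/k + 1/h2
1/U = 1/1983 + 0.005/138 + 1/1020
1/U = 0.0005042864 + 3.62319e-05 + 0.0009803922
1/U = 0.0015209105
U = 657.50 W/(m^2*K)


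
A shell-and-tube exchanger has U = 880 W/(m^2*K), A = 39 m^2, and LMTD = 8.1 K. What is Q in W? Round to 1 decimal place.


Q = U * A * LMTD
Q = 880 * 39 * 8.1
Q = 277992.0 W


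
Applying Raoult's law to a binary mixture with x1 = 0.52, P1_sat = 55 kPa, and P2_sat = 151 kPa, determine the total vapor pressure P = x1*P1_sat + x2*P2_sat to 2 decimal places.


P = x1*P1_sat + x2*P2_sat
x2 = 1 - x1 = 1 - 0.52 = 0.48
P = 0.52*55 + 0.48*151
P = 28.6 + 72.48
P = 101.08 kPa


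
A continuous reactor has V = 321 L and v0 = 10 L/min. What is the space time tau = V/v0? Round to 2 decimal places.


tau = V / v0
tau = 321 / 10
tau = 32.10 min


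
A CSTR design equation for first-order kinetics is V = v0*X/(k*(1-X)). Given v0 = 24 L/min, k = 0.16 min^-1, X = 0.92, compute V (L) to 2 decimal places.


V = v0 * X / (k * (1 - X))
V = 24 * 0.92 / (0.16 * (1 - 0.92))
V = 22.08 / (0.16 * 0.08)
V = 22.08 / 0.0128
V = 1725.00 L


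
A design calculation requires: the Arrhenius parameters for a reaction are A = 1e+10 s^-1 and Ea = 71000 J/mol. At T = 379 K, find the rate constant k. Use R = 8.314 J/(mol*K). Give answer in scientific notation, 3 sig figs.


k = A * exp(-Ea/(R*T))
k = 1e+10 * exp(-71000 / (8.314 * 379))
k = 1e+10 * exp(-22.532486)
k = 1.64e+00


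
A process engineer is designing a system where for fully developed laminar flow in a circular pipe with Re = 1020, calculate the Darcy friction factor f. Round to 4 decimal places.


f = 64 / Re
f = 64 / 1020
f = 0.0627


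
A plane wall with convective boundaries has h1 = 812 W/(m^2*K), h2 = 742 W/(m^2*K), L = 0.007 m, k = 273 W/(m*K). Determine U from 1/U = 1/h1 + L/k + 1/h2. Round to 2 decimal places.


1/U = 1/h1 + L/k + 1/h2
1/U = 1/812 + 0.007/273 + 1/742
1/U = 0.0012315271 + 2.5641e-05 + 0.0013477089
1/U = 0.002604877
U = 383.90 W/(m^2*K)


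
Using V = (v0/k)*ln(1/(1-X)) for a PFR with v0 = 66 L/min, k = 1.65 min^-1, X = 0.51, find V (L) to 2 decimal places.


V = (v0/k) * ln(1/(1-X))
V = (66/1.65) * ln(1/(1-0.51))
V = 40.0 * ln(2.040816)
V = 40.0 * 0.71335
V = 28.53 L


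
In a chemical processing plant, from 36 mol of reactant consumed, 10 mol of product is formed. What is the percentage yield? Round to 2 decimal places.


Yield = (moles product / moles consumed) * 100%
Yield = (10 / 36) * 100
Yield = 0.2778 * 100
Yield = 27.78%


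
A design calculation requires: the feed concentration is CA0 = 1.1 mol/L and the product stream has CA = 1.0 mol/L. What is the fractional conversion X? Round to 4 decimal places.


X = (CA0 - CA) / CA0
X = (1.1 - 1.0) / 1.1
X = 0.1 / 1.1
X = 0.0909


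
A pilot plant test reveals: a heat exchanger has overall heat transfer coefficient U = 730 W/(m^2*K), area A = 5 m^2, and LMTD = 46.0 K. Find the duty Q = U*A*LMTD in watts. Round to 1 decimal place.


Q = U * A * LMTD
Q = 730 * 5 * 46.0
Q = 167900.0 W


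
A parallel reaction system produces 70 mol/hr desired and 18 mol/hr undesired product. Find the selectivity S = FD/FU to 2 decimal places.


S = desired product rate / undesired product rate
S = 70 / 18
S = 3.89


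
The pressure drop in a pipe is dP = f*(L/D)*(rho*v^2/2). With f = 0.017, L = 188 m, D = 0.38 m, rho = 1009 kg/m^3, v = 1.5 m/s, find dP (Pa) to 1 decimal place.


dP = f * (L/D) * (rho*v^2/2)
dP = 0.017 * (188/0.38) * (1009*1.5^2/2)
L/D = 494.73684211
rho*v^2/2 = 1009*2.25/2 = 1135.125
dP = 0.017 * 494.73684211 * 1135.125
dP = 9547.0 Pa


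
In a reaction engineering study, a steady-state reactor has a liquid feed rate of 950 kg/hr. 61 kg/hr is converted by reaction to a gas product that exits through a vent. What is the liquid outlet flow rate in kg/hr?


Steady-state mass balance on the main outlet: F_out = F_in - F_removed
F_out = 950 - 61
F_out = 889 kg/hr


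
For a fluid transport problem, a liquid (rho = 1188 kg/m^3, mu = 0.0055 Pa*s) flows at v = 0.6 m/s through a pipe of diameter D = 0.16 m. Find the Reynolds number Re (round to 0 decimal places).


Re = rho * v * D / mu
Re = 1188 * 0.6 * 0.16 / 0.0055
Re = 114.048 / 0.0055
Re = 20736


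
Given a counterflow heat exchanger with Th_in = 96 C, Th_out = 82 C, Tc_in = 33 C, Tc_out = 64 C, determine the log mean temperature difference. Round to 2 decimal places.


dT1 = Th_in - Tc_out = 96 - 64 = 32
dT2 = Th_out - Tc_in = 82 - 33 = 49
LMTD = (dT1 - dT2) / ln(dT1/dT2)
LMTD = (32 - 49) / ln(32/49)
LMTD = 39.90 K


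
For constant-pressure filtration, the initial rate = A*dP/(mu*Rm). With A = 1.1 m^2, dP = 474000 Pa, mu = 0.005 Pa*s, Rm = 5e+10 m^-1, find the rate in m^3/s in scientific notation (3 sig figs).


rate = A * dP / (mu * Rm)
rate = 1.1 * 474000 / (0.005 * 5e+10)
rate = 521400.0 / 2.500e+08
rate = 2.09e-03 m^3/s


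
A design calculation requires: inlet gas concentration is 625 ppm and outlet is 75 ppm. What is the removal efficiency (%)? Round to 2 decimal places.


Efficiency = (G_in - G_out) / G_in * 100%
Efficiency = (625 - 75) / 625 * 100
Efficiency = 550 / 625 * 100
Efficiency = 88.00%


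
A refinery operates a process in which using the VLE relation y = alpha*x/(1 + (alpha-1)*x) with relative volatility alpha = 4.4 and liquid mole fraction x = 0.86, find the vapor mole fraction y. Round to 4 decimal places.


y = alpha*x / (1 + (alpha-1)*x)
y = 4.4*0.86 / (1 + (4.4-1)*0.86)
y = 3.784 / (1 + 2.924)
y = 3.784 / 3.924
y = 0.9643


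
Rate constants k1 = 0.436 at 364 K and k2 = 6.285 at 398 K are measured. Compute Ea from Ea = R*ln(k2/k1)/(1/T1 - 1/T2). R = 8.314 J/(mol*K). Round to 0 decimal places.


Ea = R * ln(k2/k1) / (1/T1 - 1/T2)
ln(k2/k1) = ln(6.285/0.436) = 2.6682789
1/T1 - 1/T2 = 1/364 - 1/398 = 0.000234689933
Ea = 8.314 * 2.6682789 / 0.000234689933
Ea = 94525 J/mol


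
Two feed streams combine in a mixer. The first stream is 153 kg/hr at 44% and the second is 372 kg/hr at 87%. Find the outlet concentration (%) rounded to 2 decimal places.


Mass balance on solute: F1*x1 + F2*x2 = F3*x3
F3 = F1 + F2 = 153 + 372 = 525 kg/hr
x3 = (F1*x1 + F2*x2)/F3
x3 = (153*0.44 + 372*0.87) / 525
x3 = 74.47%


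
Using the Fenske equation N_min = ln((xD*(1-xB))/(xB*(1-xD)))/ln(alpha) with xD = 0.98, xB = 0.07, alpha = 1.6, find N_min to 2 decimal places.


N_min = ln((xD*(1-xB))/(xB*(1-xD))) / ln(alpha)
Numerator inside ln: 0.9114 / 0.0014 = 651.0
ln(651.0) = 6.47851
ln(alpha) = ln(1.6) = 0.470004
N_min = 6.47851 / 0.470004 = 13.78


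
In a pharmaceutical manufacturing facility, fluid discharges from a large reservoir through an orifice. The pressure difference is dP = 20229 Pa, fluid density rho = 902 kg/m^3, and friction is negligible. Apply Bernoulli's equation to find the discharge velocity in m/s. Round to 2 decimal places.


v = sqrt(2*dP/rho)
v = sqrt(2*20229/902)
v = sqrt(44.853659)
v = 6.70 m/s


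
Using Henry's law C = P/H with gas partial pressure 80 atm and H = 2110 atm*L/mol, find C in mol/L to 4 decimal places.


C = P / H
C = 80 / 2110
C = 0.0379 mol/L


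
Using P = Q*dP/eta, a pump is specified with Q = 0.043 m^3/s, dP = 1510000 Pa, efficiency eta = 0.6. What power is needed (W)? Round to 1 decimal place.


P = Q * dP / eta
P = 0.043 * 1510000 / 0.6
P = 64930.0 / 0.6
P = 108216.7 W


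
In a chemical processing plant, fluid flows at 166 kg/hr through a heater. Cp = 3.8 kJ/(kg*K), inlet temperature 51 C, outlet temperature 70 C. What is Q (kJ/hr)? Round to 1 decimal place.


Q = m_dot * Cp * (T2 - T1)
Q = 166 * 3.8 * (70 - 51)
Q = 166 * 3.8 * 19
Q = 11985.2 kJ/hr


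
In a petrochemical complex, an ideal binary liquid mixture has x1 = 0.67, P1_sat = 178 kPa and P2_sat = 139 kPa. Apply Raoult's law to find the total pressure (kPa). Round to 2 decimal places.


P = x1*P1_sat + x2*P2_sat
x2 = 1 - x1 = 1 - 0.67 = 0.33
P = 0.67*178 + 0.33*139
P = 119.26 + 45.87
P = 165.13 kPa


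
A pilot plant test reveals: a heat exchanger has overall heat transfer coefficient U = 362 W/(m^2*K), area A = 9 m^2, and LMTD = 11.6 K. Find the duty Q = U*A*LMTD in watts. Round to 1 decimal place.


Q = U * A * LMTD
Q = 362 * 9 * 11.6
Q = 37792.8 W


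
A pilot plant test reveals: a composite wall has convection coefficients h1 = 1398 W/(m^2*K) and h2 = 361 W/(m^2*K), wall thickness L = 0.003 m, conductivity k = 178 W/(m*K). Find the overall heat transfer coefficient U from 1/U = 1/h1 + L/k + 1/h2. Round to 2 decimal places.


1/U = 1/h1 + L/k + 1/h2
1/U = 1/1398 + 0.003/178 + 1/361
1/U = 0.0007153076 + 1.68539e-05 + 0.0027700831
1/U = 0.0035022446
U = 285.53 W/(m^2*K)


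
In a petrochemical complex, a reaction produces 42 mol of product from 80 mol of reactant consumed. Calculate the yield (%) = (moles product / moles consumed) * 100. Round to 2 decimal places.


Yield = (moles product / moles consumed) * 100%
Yield = (42 / 80) * 100
Yield = 0.525 * 100
Yield = 52.50%


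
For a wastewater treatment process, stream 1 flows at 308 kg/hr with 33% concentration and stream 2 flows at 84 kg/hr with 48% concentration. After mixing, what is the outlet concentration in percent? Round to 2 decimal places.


Mass balance on solute: F1*x1 + F2*x2 = F3*x3
F3 = F1 + F2 = 308 + 84 = 392 kg/hr
x3 = (F1*x1 + F2*x2)/F3
x3 = (308*0.33 + 84*0.48) / 392
x3 = 36.21%


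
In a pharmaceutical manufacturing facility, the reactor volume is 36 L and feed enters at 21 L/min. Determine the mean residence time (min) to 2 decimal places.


tau = V / v0
tau = 36 / 21
tau = 1.71 min


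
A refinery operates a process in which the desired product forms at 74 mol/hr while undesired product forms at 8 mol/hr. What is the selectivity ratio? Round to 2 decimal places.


S = desired product rate / undesired product rate
S = 74 / 8
S = 9.25


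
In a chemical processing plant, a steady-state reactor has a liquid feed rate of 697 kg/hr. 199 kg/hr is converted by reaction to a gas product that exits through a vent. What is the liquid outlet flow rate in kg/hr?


Steady-state mass balance on the main outlet: F_out = F_in - F_removed
F_out = 697 - 199
F_out = 498 kg/hr


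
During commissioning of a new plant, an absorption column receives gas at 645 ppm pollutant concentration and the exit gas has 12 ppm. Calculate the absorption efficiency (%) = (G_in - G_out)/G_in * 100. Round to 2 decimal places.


Efficiency = (G_in - G_out) / G_in * 100%
Efficiency = (645 - 12) / 645 * 100
Efficiency = 633 / 645 * 100
Efficiency = 98.14%


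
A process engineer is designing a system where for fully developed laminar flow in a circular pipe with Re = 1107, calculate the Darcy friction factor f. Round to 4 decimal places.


f = 64 / Re
f = 64 / 1107
f = 0.0578


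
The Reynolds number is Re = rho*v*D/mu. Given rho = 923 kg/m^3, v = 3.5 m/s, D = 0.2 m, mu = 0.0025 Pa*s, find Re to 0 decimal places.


Re = rho * v * D / mu
Re = 923 * 3.5 * 0.2 / 0.0025
Re = 646.1 / 0.0025
Re = 258440


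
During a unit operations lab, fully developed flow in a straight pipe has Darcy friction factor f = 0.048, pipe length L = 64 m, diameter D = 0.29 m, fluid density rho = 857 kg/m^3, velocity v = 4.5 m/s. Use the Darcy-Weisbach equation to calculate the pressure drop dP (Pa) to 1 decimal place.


dP = f * (L/D) * (rho*v^2/2)
dP = 0.048 * (64/0.29) * (857*4.5^2/2)
L/D = 220.68965517
rho*v^2/2 = 857*20.25/2 = 8677.125
dP = 0.048 * 220.68965517 * 8677.125
dP = 91917.7 Pa
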